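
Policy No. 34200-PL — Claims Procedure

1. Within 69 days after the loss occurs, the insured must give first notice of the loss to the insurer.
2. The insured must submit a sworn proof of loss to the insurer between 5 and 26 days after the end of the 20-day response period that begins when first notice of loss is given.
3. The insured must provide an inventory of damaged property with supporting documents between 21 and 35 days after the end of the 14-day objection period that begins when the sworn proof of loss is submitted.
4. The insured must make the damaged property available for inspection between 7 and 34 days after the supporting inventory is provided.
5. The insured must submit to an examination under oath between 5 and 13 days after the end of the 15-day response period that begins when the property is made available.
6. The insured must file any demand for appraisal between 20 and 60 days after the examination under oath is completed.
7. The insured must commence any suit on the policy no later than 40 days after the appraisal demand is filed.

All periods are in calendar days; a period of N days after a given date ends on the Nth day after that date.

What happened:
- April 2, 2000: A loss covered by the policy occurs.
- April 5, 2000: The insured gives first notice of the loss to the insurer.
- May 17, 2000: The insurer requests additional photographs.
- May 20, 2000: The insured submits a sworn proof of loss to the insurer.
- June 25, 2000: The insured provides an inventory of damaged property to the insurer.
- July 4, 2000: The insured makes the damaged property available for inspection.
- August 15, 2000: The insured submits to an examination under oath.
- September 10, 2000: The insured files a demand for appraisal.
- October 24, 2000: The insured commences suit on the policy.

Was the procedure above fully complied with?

Step 1 — counting 69 days from April 2, 2000 (when the loss occurs) gives a deadline of June 10, 2000; done April 5, 2000 — timely.
Step 2 — 5 and 26 days from April 25, 2000 (end of the 20-day response period, which began when first notice of loss is given on April 5, 2000) are April 30, 2000 and May 21, 2000 respectively; May 20, 2000 falls inside that range.
Step 3 — 21 and 35 days from June 3, 2000 (end of the 14-day objection period, which began when the sworn proof of loss is submitted on May 20, 2000) are June 24, 2000 and July 8, 2000 respectively; done June 25, 2000, which is between those dates.
Step 4 — 7 and 34 days from June 25, 2000 (when the supporting inventory is provided) are July 2, 2000 and July 29, 2000 respectively; July 4, 2000 falls inside that range.
Step 5 — 5 and 13 days from July 19, 2000 (end of the 15-day response period, which began when the property is made available on July 4, 2000) are July 24, 2000 and August 1, 2000 respectively; done August 15, 2000 — 14 days after the window closed.
Later steps need not be reached.

No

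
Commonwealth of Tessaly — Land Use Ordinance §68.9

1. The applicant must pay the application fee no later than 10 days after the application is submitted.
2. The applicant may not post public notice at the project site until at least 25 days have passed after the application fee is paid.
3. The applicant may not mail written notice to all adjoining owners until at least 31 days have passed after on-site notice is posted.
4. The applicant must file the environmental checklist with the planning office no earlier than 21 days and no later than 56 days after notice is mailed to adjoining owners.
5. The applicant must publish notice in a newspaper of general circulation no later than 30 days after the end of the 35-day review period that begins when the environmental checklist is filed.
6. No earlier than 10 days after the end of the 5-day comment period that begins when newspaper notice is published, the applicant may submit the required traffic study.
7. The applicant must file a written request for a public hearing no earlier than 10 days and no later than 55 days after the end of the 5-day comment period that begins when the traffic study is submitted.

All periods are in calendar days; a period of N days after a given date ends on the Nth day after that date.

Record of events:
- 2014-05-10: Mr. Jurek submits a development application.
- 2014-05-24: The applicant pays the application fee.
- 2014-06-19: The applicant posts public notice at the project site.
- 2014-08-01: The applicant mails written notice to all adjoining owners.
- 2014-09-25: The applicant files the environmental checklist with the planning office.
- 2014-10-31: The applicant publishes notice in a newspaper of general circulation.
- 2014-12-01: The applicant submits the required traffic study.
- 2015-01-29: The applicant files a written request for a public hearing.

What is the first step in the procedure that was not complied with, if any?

Step 1 — counting 10 days from 2014-05-10 (when the application is submitted) gives a deadline of 2014-05-20; not done until 2014-05-24, 4 days after the deadline.

Step 1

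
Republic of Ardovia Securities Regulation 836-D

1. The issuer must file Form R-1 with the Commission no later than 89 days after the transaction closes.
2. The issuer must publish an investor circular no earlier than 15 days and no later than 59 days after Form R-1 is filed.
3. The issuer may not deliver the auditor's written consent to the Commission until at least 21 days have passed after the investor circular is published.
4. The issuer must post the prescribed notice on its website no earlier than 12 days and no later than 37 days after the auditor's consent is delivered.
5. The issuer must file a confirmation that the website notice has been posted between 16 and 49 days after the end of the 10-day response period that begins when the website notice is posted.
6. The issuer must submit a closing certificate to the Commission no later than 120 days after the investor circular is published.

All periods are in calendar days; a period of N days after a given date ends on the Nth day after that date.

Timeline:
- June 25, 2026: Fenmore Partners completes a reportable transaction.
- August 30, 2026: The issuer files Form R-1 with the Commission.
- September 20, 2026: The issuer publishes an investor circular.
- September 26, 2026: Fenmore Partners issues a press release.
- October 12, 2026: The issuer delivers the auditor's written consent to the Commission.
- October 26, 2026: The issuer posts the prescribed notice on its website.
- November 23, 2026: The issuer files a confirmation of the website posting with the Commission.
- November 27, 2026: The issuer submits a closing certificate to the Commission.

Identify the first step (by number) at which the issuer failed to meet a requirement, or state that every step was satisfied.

None — every step was satisfied

Step 1 — counting 89 days from June 25, 2026 (when the transaction closes) gives a deadline of September 22, 2026; August 30, 2026 is within that limit.
Step 2 — 15 and 59 days from August 30, 2026 (when Form R-1 is filed) are September 14, 2026 and October 28, 2026 respectively; done September 20, 2026, which is between those dates.
Step 3 — must wait 21 days from September 20, 2026 (when the investor circular is published), so not before October 11, 2026; done October 12, 2026 — permitted.
Step 4 — 12 and 37 days from October 12, 2026 (when the auditor's consent is delivered) are October 24, 2026 and November 18, 2026 respectively; done October 26, 2026, which is between those dates.
Step 5 — 16 and 49 days from November 5, 2026 (end of the 10-day response period, which began when the website notice is posted on October 26, 2026) are November 21, 2026 and December 24, 2026 respectively; done November 23, 2026 — within the window.
Step 6 — counting 120 days from September 20, 2026 (when the investor circular is published) gives a deadline of January 18, 2027; completed November 27, 2026, before the deadline.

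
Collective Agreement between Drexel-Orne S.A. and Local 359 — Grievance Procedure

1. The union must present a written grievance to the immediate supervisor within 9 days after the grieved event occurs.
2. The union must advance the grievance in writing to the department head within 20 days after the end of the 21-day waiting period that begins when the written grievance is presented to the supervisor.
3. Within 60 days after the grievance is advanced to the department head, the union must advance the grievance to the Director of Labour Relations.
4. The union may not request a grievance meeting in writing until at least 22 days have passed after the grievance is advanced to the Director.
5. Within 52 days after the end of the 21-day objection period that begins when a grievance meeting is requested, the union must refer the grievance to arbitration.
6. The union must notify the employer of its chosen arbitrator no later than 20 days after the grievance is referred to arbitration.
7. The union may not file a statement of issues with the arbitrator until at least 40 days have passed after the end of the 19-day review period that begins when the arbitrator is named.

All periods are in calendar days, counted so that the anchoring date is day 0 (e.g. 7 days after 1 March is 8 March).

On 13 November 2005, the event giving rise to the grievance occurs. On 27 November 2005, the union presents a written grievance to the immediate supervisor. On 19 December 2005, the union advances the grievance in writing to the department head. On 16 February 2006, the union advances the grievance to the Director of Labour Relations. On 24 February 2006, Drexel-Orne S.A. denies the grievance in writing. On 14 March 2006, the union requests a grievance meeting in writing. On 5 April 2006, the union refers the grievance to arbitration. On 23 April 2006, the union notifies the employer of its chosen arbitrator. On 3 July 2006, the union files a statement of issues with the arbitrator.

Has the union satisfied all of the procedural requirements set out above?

No

Step 1: 9 days after 13 November 2005 (when the grieved event occurs) is 22 November 2005; done 27 November 2005 — 5 days late.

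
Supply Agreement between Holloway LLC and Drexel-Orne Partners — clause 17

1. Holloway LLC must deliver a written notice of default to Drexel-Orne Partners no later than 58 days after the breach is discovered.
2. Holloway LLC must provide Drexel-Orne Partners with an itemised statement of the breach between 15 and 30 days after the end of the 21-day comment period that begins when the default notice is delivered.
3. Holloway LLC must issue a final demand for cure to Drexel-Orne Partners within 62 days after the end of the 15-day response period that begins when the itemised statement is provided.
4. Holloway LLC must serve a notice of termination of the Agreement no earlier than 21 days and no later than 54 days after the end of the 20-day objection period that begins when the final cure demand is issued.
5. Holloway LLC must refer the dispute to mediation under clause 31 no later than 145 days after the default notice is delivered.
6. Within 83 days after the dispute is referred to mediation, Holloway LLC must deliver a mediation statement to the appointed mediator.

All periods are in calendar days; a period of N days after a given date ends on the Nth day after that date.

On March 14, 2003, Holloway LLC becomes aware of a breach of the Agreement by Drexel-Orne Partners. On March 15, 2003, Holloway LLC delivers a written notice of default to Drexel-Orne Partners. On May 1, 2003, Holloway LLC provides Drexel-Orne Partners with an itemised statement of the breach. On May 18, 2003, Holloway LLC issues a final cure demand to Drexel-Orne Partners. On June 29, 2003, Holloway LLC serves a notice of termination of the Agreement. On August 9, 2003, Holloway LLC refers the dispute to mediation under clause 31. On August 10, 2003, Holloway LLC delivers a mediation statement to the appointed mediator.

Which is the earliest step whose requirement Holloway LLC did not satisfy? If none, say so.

Step 1 — counting 58 days from March 14, 2003 (when the breach is discovered) gives a deadline of May 11, 2003; completed March 15, 2003, before the deadline.
Step 2 — 15 and 30 days from April 5, 2003 (end of the 21-day comment period, which began when the default notice is delivered on March 15, 2003) are April 20, 2003 and May 5, 2003 respectively; done May 1, 2003, which is between those dates.
Step 3 — counting 62 days from May 16, 2003 (end of the 15-day response period, which began when the itemised statement is provided on May 1, 2003) gives a deadline of July 17, 2003; May 18, 2003 is within that limit.
Step 4 — 21 and 54 days from June 7, 2003 (end of the 20-day objection period, which began when the final cure demand is issued on May 18, 2003) are June 28, 2003 and July 31, 2003 respectively; done June 29, 2003 — within the window.
Step 5 — counting 145 days from March 15, 2003 (when the default notice is delivered) gives a deadline of August 7, 2003; August 9, 2003 misses that deadline by 2 days.

Step 5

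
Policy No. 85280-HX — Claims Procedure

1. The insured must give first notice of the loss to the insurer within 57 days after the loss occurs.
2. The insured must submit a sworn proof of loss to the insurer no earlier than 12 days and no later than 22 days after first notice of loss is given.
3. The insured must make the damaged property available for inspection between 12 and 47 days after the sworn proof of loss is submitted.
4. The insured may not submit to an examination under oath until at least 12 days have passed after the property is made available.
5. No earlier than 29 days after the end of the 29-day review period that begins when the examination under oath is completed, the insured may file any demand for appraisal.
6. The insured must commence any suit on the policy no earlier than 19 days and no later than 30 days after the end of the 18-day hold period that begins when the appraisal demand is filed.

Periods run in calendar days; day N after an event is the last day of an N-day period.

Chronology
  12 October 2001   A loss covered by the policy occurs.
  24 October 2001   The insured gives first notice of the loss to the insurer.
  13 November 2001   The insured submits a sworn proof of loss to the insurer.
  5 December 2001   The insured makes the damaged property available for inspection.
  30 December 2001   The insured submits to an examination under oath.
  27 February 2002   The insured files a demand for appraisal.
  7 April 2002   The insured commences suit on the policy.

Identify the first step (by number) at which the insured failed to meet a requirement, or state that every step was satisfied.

None — every step was satisfied

(1) due by 12 October 2001 + 57 days = 8 December 2001; completed 24 October 2001, before the deadline.
(2) the permitted window runs from 24 October 2001 + 12 = 5 November 2001 to 24 October 2001 + 22 = 15 November 2001; 13 November 2001 falls inside that range.
(3) the permitted window runs from 13 November 2001 + 12 = 25 November 2001 to 13 November 2001 + 47 = 30 December 2001; 5 December 2001 falls inside that range.
(4) permitted from 5 December 2001 + 12 days = 17 December 2001 onward; 30 December 2001 is on or after that date.
(5) permitted from 28 January 2002 + 29 days = 26 February 2002 onward; 27 February 2002 is on or after that date.
(6) the permitted window runs from 17 March 2002 + 19 = 5 April 2002 to 17 March 2002 + 30 = 16 April 2002; done 7 April 2002, which is between those dates.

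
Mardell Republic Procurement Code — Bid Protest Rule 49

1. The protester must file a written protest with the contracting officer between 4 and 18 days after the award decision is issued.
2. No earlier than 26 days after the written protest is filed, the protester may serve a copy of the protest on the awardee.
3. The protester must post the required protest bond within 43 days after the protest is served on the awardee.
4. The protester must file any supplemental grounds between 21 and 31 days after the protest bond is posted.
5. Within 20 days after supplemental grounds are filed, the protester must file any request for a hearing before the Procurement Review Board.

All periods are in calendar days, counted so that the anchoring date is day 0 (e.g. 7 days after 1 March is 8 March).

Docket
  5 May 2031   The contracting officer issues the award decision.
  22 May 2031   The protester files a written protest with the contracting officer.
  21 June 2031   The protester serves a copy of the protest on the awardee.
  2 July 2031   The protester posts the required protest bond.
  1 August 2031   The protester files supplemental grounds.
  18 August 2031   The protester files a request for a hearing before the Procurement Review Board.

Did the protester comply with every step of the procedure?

Yes

Step 1: the window is 4–18 days after 5 May 2031 (when the award decision is issued), so 9 May 2031 through 23 May 2031; done 22 May 2031, which is between those dates.
Step 2: the earliest permitted date is 26 days after 22 May 2031 (when the written protest is filed), i.e. 17 June 2031; done 21 June 2031 — permitted.
Step 3: 43 days after 21 June 2031 (when the protest is served on the awardee) is 3 August 2031; completed 2 July 2031, before the deadline.
Step 4: the window is 21–31 days after 2 July 2031 (when the protest bond is posted), so 23 July 2031 through 2 August 2031; done 1 August 2031 — within the window.
Step 5: 20 days after 1 August 2031 (when supplemental grounds are filed) is 21 August 2031; done 18 August 2031 — timely.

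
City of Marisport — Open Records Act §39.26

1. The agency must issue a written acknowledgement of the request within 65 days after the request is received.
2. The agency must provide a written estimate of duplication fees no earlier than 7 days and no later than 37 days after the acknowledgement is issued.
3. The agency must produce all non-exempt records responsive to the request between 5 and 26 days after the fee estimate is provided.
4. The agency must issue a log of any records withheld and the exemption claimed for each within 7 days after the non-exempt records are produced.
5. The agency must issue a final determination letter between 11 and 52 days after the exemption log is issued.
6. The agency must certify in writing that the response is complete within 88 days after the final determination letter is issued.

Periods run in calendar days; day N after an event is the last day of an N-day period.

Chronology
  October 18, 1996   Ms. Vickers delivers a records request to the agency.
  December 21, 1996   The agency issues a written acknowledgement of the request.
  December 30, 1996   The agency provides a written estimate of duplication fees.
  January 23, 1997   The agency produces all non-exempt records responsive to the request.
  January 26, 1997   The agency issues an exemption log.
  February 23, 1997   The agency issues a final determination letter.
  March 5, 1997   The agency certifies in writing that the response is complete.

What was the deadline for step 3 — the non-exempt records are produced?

Step 3 runs from December 30, 1996, when the fee estimate is provided. The window is 5–26 days after December 30, 1996; it closes on January 25, 1997.

January 25, 1997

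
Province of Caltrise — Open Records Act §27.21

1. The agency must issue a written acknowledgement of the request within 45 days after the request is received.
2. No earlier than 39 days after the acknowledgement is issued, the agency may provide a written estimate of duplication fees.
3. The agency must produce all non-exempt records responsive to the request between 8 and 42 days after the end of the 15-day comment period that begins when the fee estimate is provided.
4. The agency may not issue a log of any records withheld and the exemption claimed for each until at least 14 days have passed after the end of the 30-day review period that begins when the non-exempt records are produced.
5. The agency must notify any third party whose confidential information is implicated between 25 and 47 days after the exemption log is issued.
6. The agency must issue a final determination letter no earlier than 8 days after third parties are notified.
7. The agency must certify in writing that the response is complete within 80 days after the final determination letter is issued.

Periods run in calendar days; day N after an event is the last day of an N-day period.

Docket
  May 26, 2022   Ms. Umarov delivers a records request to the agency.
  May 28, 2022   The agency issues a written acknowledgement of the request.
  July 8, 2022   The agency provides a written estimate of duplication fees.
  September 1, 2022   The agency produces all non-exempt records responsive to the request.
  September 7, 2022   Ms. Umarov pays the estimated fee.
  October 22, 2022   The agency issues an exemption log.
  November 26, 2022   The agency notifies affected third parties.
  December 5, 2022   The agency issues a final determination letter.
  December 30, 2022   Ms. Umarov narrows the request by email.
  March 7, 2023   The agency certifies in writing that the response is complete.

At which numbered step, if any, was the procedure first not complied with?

Step 7

Step 1 — counting 45 days from May 26, 2022 (when the request is received) gives a deadline of July 10, 2022; May 28, 2022 is within that limit.
Step 2 — must wait 39 days from May 28, 2022 (when the acknowledgement is issued), so not before July 6, 2022; done July 8, 2022, after the minimum wait.
Step 3 — 8 and 42 days from July 23, 2022 (end of the 15-day comment period, which began when the fee estimate is provided on July 8, 2022) are July 31, 2022 and September 3, 2022 respectively; done September 1, 2022, which is between those dates.
Step 4 — must wait 14 days from October 1, 2022 (end of the 30-day review period, which began when the non-exempt records are produced on September 1, 2022), so not before October 15, 2022; October 22, 2022 is on or after that date.
Step 5 — 25 and 47 days from October 22, 2022 (when the exemption log is issued) are November 16, 2022 and December 8, 2022 respectively; done November 26, 2022, which is between those dates.
Step 6 — must wait 8 days from November 26, 2022 (when third parties are notified), so not before December 4, 2022; done December 5, 2022, after the minimum wait.
Step 7 — counting 80 days from December 5, 2022 (when the final determination letter is issued) gives a deadline of February 23, 2023; done March 7, 2023 — 12 days late.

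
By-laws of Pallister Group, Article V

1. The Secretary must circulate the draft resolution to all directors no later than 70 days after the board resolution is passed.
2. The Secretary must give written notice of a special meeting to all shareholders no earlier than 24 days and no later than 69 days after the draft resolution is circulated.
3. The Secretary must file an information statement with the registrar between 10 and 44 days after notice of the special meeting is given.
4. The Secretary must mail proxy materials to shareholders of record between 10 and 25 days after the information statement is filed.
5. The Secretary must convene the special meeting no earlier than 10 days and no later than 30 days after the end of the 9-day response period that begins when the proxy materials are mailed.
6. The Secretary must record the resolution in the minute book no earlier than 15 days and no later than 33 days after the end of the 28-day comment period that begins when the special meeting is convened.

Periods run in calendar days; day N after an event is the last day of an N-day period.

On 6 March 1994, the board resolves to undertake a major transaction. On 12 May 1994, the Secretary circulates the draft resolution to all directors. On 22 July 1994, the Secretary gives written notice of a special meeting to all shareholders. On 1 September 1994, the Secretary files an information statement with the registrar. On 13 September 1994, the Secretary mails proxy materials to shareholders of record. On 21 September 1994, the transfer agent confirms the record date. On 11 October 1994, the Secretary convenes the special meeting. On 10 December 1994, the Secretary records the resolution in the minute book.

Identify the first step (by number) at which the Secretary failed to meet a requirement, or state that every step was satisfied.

Step 1: 70 days after 6 March 1994 (when the board resolution is passed) is 15 May 1994; 12 May 1994 is within that limit.
Step 2: the window is 24–69 days after 12 May 1994 (when the draft resolution is circulated), so 5 June 1994 through 20 July 1994; done 22 July 1994 — 2 days after the window closed.
The procedure was therefore not followed at step 2.

Step 2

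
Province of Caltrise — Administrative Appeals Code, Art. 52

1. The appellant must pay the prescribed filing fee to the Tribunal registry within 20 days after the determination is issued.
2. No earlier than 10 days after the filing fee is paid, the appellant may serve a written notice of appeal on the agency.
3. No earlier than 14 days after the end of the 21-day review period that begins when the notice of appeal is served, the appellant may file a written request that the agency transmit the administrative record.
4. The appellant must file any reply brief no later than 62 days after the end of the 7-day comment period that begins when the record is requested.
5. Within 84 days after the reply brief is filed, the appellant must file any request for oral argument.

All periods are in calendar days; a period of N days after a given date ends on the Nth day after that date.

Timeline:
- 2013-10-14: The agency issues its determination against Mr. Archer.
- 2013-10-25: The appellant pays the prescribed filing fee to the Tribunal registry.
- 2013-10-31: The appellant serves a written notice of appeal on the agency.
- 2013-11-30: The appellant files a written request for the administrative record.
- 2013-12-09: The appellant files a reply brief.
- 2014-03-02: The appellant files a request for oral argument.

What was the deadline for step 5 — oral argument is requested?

Step 5 runs from 2013-12-09, when the reply brief is filed. 84 days after 2013-12-09 is 2014-03-03.

2014-03-03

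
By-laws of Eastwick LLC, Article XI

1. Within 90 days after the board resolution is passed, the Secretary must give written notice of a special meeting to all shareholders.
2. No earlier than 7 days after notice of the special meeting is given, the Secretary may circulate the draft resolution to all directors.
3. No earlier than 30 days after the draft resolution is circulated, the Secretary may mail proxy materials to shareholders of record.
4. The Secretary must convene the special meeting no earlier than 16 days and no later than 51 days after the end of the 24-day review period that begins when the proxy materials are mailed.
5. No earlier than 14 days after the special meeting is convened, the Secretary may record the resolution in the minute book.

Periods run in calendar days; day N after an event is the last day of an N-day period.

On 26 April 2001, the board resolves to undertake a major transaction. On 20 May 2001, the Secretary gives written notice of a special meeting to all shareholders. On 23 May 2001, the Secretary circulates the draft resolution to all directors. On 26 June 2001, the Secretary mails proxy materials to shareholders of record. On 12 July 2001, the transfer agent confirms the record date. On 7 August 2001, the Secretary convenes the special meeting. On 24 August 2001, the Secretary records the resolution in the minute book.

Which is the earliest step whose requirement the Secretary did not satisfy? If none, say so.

Step 2

Step 1: 90 days after 26 April 2001 (when the board resolution is passed) is 25 July 2001; 20 May 2001 is within that limit.
Step 2: the earliest permitted date is 7 days after 20 May 2001 (when notice of the special meeting is given), i.e. 27 May 2001; 23 May 2001 is 4 days before the earliest permitted date.
The analysis stops there.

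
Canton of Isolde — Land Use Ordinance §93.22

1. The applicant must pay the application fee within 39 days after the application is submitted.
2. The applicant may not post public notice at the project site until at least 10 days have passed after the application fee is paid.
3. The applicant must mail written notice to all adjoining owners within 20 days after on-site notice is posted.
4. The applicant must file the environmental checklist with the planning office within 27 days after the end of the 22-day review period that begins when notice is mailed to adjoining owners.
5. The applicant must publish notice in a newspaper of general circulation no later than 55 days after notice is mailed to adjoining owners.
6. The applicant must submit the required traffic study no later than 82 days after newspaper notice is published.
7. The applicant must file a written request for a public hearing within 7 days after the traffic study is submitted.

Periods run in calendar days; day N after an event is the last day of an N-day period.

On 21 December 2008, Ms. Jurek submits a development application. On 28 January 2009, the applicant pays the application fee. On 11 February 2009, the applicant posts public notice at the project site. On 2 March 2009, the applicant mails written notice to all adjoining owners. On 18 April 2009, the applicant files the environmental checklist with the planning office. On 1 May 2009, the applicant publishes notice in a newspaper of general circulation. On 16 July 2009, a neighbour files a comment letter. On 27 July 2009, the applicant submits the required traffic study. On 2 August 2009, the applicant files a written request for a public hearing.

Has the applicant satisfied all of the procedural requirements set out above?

No

Step 1: 39 days after 21 December 2008 (when the application is submitted) is 29 January 2009; completed 28 January 2009, before the deadline.
Step 2: the earliest permitted date is 10 days after 28 January 2009 (when the application fee is paid), i.e. 7 February 2009; done 11 February 2009, after the minimum wait.
Step 3: 20 days after 11 February 2009 (when on-site notice is posted) is 3 March 2009; completed 2 March 2009, before the deadline.
Step 4: 27 days after 24 March 2009 (end of the 22-day review period, which began when notice is mailed to adjoining owners on 2 March 2009) is 20 April 2009; 18 April 2009 is within that limit.
Step 5: 55 days after 2 March 2009 (when notice is mailed to adjoining owners) is 26 April 2009; not done until 1 May 2009, 5 days after the deadline.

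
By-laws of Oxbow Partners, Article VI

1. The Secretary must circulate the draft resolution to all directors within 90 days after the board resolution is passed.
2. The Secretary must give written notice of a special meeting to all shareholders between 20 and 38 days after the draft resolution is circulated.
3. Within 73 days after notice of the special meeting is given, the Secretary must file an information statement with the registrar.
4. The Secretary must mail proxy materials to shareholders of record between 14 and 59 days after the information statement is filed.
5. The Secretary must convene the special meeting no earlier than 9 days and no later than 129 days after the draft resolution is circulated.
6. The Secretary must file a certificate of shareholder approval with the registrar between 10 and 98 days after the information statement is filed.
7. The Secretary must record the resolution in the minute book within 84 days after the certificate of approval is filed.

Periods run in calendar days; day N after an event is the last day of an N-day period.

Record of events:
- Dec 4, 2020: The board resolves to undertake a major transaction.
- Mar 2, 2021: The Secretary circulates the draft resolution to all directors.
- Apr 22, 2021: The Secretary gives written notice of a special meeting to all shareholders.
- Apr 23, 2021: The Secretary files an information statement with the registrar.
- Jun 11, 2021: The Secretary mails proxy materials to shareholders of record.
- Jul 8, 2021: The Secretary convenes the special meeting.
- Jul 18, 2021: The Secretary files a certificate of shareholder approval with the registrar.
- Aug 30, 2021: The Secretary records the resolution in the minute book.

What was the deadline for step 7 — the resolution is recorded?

Step 7 runs from Jul 18, 2021, when the certificate of approval is filed. 84 days after Jul 18, 2021 is Oct 10, 2021.

Oct 10, 2021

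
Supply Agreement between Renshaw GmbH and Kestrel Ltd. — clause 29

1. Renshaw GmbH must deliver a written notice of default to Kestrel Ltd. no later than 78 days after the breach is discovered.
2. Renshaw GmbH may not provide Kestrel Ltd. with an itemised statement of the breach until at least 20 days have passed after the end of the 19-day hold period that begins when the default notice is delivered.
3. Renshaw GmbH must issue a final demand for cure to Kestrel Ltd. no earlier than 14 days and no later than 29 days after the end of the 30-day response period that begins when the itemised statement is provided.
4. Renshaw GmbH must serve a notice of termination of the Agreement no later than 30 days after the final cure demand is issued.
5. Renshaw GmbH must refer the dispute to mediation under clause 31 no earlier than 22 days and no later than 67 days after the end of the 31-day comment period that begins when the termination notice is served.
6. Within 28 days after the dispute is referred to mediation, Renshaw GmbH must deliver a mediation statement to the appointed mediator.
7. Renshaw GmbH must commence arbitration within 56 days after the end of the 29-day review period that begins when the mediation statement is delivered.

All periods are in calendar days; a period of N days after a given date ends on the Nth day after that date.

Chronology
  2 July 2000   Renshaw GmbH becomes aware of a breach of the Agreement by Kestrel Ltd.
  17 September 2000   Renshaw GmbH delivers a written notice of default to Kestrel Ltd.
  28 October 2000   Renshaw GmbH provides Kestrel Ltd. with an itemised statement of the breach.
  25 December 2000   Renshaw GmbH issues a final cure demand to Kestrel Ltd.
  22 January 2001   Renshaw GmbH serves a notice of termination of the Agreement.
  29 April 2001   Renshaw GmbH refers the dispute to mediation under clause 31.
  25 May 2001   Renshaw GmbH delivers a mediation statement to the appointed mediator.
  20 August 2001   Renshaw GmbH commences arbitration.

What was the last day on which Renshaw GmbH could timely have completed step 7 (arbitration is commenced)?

18 August 2001

The mediation statement is delivered on 25 May 2001; the 29-day review period therefore ends 23 June 2001, and step 7 runs from that date. 56 days after 23 June 2001 is 18 August 2001.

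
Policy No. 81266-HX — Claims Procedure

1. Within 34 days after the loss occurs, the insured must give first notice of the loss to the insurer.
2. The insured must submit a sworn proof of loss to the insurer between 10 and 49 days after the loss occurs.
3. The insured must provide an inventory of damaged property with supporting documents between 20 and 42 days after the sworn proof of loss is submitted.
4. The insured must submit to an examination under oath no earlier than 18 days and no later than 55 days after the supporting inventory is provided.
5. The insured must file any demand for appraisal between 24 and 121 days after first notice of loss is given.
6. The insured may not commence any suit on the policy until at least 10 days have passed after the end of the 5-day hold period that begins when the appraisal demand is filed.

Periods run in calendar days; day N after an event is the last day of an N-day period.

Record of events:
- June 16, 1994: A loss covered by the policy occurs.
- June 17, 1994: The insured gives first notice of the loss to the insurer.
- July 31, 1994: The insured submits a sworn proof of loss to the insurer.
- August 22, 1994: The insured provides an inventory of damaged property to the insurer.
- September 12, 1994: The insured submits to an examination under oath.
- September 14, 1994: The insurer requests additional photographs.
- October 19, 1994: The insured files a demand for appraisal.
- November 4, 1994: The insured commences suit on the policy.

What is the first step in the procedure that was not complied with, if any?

Step 5

Step 1 — counting 34 days from June 16, 1994 (when the loss occurs) gives a deadline of July 20, 1994; done June 17, 1994 — timely.
Step 2 — 10 and 49 days from June 16, 1994 (when the loss occurs) are June 26, 1994 and August 4, 1994 respectively; July 31, 1994 falls inside that range.
Step 3 — 20 and 42 days from July 31, 1994 (when the sworn proof of loss is submitted) are August 20, 1994 and September 11, 1994 respectively; done August 22, 1994, which is between those dates.
Step 4 — 18 and 55 days from August 22, 1994 (when the supporting inventory is provided) are September 9, 1994 and October 16, 1994 respectively; September 12, 1994 falls inside that range.
Step 5 — 24 and 121 days from June 17, 1994 (when first notice of loss is given) are July 11, 1994 and October 16, 1994 respectively; October 19, 1994 is 3 days past the end of the window.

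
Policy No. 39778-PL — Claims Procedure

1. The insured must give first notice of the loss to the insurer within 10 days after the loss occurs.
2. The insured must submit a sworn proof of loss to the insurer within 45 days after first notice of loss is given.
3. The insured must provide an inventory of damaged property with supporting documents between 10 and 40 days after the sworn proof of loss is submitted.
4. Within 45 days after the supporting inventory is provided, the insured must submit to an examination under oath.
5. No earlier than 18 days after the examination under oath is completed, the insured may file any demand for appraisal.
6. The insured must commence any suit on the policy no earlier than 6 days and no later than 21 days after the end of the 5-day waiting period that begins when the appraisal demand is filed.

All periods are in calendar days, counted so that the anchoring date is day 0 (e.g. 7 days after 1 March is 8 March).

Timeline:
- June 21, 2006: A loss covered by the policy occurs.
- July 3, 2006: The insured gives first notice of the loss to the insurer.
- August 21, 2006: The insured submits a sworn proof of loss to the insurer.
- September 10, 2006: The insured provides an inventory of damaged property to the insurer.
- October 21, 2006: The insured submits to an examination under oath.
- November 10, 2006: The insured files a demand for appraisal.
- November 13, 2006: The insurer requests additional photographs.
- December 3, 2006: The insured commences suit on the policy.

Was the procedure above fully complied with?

Step 1: 10 days after June 21, 2006 (when the loss occurs) is July 1, 2006; done July 3, 2006 — 2 days late.
The analysis stops there.

No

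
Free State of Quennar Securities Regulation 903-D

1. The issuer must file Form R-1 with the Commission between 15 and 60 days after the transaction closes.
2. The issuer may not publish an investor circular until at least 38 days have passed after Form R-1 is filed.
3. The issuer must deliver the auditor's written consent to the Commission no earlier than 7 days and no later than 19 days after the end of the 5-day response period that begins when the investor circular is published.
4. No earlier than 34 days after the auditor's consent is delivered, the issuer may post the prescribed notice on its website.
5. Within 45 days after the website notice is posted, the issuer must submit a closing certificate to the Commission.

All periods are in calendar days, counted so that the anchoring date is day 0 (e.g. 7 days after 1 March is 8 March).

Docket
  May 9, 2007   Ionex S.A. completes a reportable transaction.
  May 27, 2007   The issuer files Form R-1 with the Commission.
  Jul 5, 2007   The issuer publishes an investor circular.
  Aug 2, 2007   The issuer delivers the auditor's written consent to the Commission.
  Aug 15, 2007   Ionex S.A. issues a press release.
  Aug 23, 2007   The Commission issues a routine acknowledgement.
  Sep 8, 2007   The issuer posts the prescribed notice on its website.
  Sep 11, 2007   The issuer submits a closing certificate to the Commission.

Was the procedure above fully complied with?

No

(1) the permitted window runs from May 9, 2007 + 15 = May 24, 2007 to May 9, 2007 + 60 = Jul 8, 2007; May 27, 2007 falls inside that range.
(2) permitted from May 27, 2007 + 38 days = Jul 4, 2007 onward; done Jul 5, 2007 — permitted.
(3) the permitted window runs from Jul 10, 2007 + 7 = Jul 17, 2007 to Jul 10, 2007 + 19 = Jul 29, 2007; Aug 2, 2007 is 4 days past the end of the window.
That is the first point of non-compliance.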